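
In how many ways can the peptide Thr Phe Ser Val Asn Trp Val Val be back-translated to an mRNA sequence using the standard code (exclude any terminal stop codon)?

Thr: 4 codons.
Phe: 2 codons.
Ser: 6 codons.
Val: 4 codons.
Asn: 2 codons.
Trp: 1 codon.
Val: 4 codons.
Val: 4 codons.
4 × 2 × 6 × 4 × 2 × 1 × 4 × 4 = 6144.

6144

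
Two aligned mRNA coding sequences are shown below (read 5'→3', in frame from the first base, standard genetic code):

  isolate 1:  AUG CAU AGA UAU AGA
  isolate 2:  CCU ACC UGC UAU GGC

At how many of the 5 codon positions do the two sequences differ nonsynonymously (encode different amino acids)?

4

Codon 1: AUG Met / CCU Pro — nonsynonymous.
Codon 2: CAU His / ACC Thr — nonsynonymous.
Codon 3: AGA Arg / UGC Cys — nonsynonymous.
Codon 4: UAU Tyr / UAU Tyr — identical.
Codon 5: AGA Arg / GGC Gly — nonsynonymous.
Nonsynonymous differences: 4.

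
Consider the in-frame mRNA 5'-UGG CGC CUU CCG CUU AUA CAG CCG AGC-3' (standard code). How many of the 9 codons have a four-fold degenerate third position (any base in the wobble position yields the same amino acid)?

Codon 1 UGG (Trp): third position 1-fold.
Codon 2 CGC (Arg): third position 4-fold.
Codon 3 CUU (Leu): third position 4-fold.
Codon 4 CCG (Pro): third position 4-fold.
Codon 5 CUU (Leu): third position 4-fold.
Codon 6 AUA (Ile): third position 3-fold.
Codon 7 CAG (Gln): third position 2-fold.
Codon 8 CCG (Pro): third position 4-fold.
Codon 9 AGC (Ser): third position 2-fold.
Four-fold degenerate third positions: 5.

5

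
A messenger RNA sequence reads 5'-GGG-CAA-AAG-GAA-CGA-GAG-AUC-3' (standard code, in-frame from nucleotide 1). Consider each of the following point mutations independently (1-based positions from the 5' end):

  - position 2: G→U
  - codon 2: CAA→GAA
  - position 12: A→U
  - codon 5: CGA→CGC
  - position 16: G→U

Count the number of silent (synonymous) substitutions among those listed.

Codon 1: GGG (Gly) → GUG (Val) — missense.
Codon 2: CAA (Gln) → GAA (Glu) — missense.
Codon 4: GAA (Glu) → GAU (Asp) — missense.
Codon 5: CGA (Arg) → CGC (Arg) — synonymous.
Codon 6: GAG (Glu) → UAG (Stop) — nonsense.
Synonymous: 1 of 5.

1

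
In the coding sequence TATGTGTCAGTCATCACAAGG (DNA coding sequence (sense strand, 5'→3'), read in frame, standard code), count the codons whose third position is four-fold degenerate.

Codon 1 TAT (Tyr): third position 2-fold.
Codon 2 GTG (Val): third position 4-fold.
Codon 3 TCA (Ser): third position 4-fold.
Codon 4 GTC (Val): third position 4-fold.
Codon 5 ATC (Ile): third position 3-fold.
Codon 6 ACA (Thr): third position 4-fold.
Codon 7 AGG (Arg): third position 2-fold.
Four-fold degenerate third positions: 4.

4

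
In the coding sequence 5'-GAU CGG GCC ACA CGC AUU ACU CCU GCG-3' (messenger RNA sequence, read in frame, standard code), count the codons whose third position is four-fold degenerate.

Codon 1 GAU (Asp): third position 2-fold.
Codon 2 CGG (Arg): third position 4-fold.
Codon 3 GCC (Ala): third position 4-fold.
Codon 4 ACA (Thr): third position 4-fold.
Codon 5 CGC (Arg): third position 4-fold.
Codon 6 AUU (Ile): third position 3-fold.
Codon 7 ACU (Thr): third position 4-fold.
Codon 8 CCU (Pro): third position 4-fold.
Codon 9 GCG (Ala): third position 4-fold.
Four-fold degenerate third positions: 7.

7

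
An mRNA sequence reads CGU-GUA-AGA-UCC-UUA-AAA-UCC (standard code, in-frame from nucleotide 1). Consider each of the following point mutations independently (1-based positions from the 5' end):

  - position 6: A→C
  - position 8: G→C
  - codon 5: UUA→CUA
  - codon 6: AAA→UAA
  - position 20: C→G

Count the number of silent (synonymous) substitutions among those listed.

2

Codon 2: GUA (Val) → GUC (Val) — synonymous.
Codon 3: AGA (Arg) → ACA (Thr) — missense.
Codon 5: UUA (Leu) → CUA (Leu) — synonymous.
Codon 6: AAA (Lys) → UAA (Stop) — nonsense.
Codon 7: UCC (Ser) → UGC (Cys) — missense.
Synonymous: 2 of 5.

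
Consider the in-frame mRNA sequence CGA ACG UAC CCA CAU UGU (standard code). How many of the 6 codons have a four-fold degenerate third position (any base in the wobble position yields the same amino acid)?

Codon 1 CGA (Arg): third position 4-fold.
Codon 2 ACG (Thr): third position 4-fold.
Codon 3 UAC (Tyr): third position 2-fold.
Codon 4 CCA (Pro): third position 4-fold.
Codon 5 CAU (His): third position 2-fold.
Codon 6 UGU (Cys): third position 2-fold.
Four-fold degenerate third positions: 3.

3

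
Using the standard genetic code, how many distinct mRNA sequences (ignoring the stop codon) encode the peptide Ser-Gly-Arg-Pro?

576

Ser: 6 codons.
Gly: 4 codons.
Arg: 6 codons.
Pro: 4 codons.
6 × 4 × 6 × 4 = 576.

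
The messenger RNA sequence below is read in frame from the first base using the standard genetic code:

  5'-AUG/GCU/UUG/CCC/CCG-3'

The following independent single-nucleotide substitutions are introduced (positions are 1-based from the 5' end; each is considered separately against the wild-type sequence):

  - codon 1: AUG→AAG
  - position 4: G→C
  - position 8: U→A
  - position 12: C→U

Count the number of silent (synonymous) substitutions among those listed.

1

Codon 1: AUG (Met) → AAG (Lys) — missense.
Codon 2: GCU (Ala) → CCU (Pro) — missense.
Codon 3: UUG (Leu) → UAG (Stop) — nonsense.
Codon 4: CCC (Pro) → CCU (Pro) — synonymous.
Synonymous: 1 of 4.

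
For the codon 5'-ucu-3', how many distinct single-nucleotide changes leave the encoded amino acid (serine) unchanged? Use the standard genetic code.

Position 1: none → 0 synonymous.
Position 2: none → 0 synonymous.
Position 3: UCC, UCA, UCG → 3 synonymous.
Total: 0 + 0 + 3 = 3.

3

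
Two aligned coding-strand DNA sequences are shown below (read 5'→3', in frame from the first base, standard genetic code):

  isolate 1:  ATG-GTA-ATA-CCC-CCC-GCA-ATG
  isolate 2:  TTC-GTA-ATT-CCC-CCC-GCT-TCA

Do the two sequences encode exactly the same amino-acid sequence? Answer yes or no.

no

Codon 1: ATG Met / TTC Phe — nonsynonymous.
Codon 2: GTA Val / GTA Val — identical.
Codon 3: ATA Ile / ATT Ile — synonymous.
Codon 4: CCC Pro / CCC Pro — identical.
Codon 5: CCC Pro / CCC Pro — identical.
Codon 6: GCA Ala / GCT Ala — synonymous.
Codon 7: ATG Met / TCA Ser — nonsynonymous.
Nonsynonymous differences: 2 → different protein.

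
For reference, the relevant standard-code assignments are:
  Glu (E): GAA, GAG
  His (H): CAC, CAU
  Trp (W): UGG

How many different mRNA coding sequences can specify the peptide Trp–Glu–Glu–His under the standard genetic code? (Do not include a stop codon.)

8

Trp: 1 codon.
Glu: 2 codons.
Glu: 2 codons.
His: 2 codons.
1 × 2 × 2 × 2 = 8.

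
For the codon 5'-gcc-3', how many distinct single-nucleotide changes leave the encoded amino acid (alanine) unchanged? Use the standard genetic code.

Position 1: none → 0 synonymous.
Position 2: none → 0 synonymous.
Position 3: GCU, GCA, GCG → 3 synonymous.
Total: 0 + 0 + 3 = 3.

3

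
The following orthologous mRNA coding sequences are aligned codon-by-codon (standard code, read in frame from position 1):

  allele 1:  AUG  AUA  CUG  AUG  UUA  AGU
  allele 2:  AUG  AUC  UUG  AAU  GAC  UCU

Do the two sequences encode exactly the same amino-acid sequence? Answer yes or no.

no

Codon 1: AUG Met / AUG Met — identical.
Codon 2: AUA Ile / AUC Ile — synonymous.
Codon 3: CUG Leu / UUG Leu — synonymous.
Codon 4: AUG Met / AAU Asn — nonsynonymous.
Codon 5: UUA Leu / GAC Asp — nonsynonymous.
Codon 6: AGU Ser / UCU Ser — synonymous.
Nonsynonymous differences: 2 → different protein.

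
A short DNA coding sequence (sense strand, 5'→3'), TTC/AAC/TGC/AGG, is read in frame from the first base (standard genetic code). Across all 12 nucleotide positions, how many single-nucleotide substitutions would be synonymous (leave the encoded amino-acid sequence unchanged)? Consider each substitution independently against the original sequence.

Codon 1 (TTC, Phe): 1 synonymous substitution.
Codon 2 (AAC, Asn): 1 synonymous substitution.
Codon 3 (TGC, Cys): 1 synonymous substitution.
Codon 4 (AGG, Arg): 2 synonymous substitutions.
Total: 1 + 1 + 1 + 2 = 5.

5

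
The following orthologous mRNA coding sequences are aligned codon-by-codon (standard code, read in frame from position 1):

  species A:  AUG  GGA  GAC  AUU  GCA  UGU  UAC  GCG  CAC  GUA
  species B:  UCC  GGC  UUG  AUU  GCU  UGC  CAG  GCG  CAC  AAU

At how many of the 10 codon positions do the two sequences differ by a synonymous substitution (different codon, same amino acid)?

Codon 1: AUG Met / UCC Ser — nonsynonymous.
Codon 2: GGA Gly / GGC Gly — synonymous.
Codon 3: GAC Asp / UUG Leu — nonsynonymous.
Codon 4: AUU Ile / AUU Ile — identical.
Codon 5: GCA Ala / GCU Ala — synonymous.
Codon 6: UGU Cys / UGC Cys — synonymous.
Codon 7: UAC Tyr / CAG Gln — nonsynonymous.
Codon 8: GCG Ala / GCG Ala — identical.
Codon 9: CAC His / CAC His — identical.
Codon 10: GUA Val / AAU Asn — nonsynonymous.
Synonymous differences: 3.

3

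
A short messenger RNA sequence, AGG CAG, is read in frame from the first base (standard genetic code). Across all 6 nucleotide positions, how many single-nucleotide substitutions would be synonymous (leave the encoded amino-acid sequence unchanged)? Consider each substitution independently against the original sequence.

Codon 1 (AGG, Arg): 2 synonymous substitutions.
Codon 2 (CAG, Gln): 1 synonymous substitution.
Total: 2 + 1 = 3.

3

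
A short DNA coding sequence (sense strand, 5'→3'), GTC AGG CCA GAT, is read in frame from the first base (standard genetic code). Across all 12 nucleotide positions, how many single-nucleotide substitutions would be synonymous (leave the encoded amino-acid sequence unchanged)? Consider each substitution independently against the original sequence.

Codon 1 (GTC, Val): 3 synonymous substitutions.
Codon 2 (AGG, Arg): 2 synonymous substitutions.
Codon 3 (CCA, Pro): 3 synonymous substitutions.
Codon 4 (GAT, Asp): 1 synonymous substitution.
Total: 3 + 2 + 3 + 1 = 9.

9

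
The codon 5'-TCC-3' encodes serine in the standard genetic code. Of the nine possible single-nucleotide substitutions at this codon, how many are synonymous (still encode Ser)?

3

Position 1: none → 0 synonymous.
Position 2: none → 0 synonymous.
Position 3: TCT, TCA, TCG → 3 synonymous.
Total: 0 + 0 + 3 = 3.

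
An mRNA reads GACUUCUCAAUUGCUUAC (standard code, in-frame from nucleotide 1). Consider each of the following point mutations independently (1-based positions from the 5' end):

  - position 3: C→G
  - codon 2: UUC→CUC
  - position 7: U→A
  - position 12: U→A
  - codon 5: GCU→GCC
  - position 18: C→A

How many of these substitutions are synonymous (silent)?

Codon 1: GAC (Asp) → GAG (Glu) — missense.
Codon 2: UUC (Phe) → CUC (Leu) — missense.
Codon 3: UCA (Ser) → ACA (Thr) — missense.
Codon 4: AUU (Ile) → AUA (Ile) — synonymous.
Codon 5: GCU (Ala) → GCC (Ala) — synonymous.
Codon 6: UAC (Tyr) → UAA (Stop) — nonsense.
Synonymous: 2 of 6.

2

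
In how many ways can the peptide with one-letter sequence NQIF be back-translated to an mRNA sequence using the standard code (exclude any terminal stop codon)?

24

Asn: 2 codons.
Gln: 2 codons.
Ile: 3 codons.
Phe: 2 codons.
2 × 2 × 3 × 2 = 24.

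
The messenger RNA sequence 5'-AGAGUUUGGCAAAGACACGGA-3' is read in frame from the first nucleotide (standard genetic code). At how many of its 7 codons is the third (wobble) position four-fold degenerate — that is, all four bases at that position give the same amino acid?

Codon 1 AGA (Arg): third position 2-fold.
Codon 2 GUU (Val): third position 4-fold.
Codon 3 UGG (Trp): third position 1-fold.
Codon 4 CAA (Gln): third position 2-fold.
Codon 5 AGA (Arg): third position 2-fold.
Codon 6 CAC (His): third position 2-fold.
Codon 7 GGA (Gly): third position 4-fold.
Four-fold degenerate third positions: 2.

2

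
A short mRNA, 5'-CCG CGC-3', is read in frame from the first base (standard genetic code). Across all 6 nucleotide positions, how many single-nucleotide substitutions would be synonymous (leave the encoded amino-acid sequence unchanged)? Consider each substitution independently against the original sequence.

6

Codon 1 (CCG, Pro): 3 synonymous substitutions.
Codon 2 (CGC, Arg): 3 synonymous substitutions.
Total: 3 + 3 = 6.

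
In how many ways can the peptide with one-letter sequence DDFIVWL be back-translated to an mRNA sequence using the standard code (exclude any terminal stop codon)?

Asp: 2 codons.
Asp: 2 codons.
Phe: 2 codons.
Ile: 3 codons.
Val: 4 codons.
Trp: 1 codon.
Leu: 6 codons.
2 × 2 × 2 × 3 × 4 × 1 × 6 = 576.

576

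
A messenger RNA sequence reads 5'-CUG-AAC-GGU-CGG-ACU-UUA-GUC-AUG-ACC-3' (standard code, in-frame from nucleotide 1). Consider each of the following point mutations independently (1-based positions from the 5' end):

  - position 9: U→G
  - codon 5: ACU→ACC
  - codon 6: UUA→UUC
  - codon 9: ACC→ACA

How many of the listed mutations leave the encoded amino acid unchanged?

Codon 3: GGU (Gly) → GGG (Gly) — synonymous.
Codon 5: ACU (Thr) → ACC (Thr) — synonymous.
Codon 6: UUA (Leu) → UUC (Phe) — missense.
Codon 9: ACC (Thr) → ACA (Thr) — synonymous.
Synonymous: 3 of 4.

3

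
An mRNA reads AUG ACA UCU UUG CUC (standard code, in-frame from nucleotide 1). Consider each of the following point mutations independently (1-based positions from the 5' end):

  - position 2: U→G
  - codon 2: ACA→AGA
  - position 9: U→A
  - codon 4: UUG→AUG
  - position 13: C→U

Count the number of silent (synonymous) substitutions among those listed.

Codon 1: AUG (Met) → AGG (Arg) — missense.
Codon 2: ACA (Thr) → AGA (Arg) — missense.
Codon 3: UCU (Ser) → UCA (Ser) — synonymous.
Codon 4: UUG (Leu) → AUG (Met) — missense.
Codon 5: CUC (Leu) → UUC (Phe) — missense.
Synonymous: 1 of 5.

1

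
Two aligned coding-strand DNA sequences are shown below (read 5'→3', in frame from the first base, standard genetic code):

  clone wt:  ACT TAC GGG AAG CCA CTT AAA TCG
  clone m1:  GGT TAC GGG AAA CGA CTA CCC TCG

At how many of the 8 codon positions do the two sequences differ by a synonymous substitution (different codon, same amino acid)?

2

Codon 1: ACT Thr / GGT Gly — nonsynonymous.
Codon 2: TAC Tyr / TAC Tyr — identical.
Codon 3: GGG Gly / GGG Gly — identical.
Codon 4: AAG Lys / AAA Lys — synonymous.
Codon 5: CCA Pro / CGA Arg — nonsynonymous.
Codon 6: CTT Leu / CTA Leu — synonymous.
Codon 7: AAA Lys / CCC Pro — nonsynonymous.
Codon 8: TCG Ser / TCG Ser — identical.
Synonymous differences: 2.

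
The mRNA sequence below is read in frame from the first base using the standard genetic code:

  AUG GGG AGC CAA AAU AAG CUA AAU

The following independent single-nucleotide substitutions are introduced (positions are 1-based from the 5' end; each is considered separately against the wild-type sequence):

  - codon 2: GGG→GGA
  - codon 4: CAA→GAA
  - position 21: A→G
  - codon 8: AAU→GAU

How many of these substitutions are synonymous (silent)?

2

Codon 2: GGG (Gly) → GGA (Gly) — synonymous.
Codon 4: CAA (Gln) → GAA (Glu) — missense.
Codon 7: CUA (Leu) → CUG (Leu) — synonymous.
Codon 8: AAU (Asn) → GAU (Asp) — missense.
Synonymous: 2 of 4.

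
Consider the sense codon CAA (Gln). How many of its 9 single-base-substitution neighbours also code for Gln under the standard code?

Position 1: none → 0 synonymous.
Position 2: none → 0 synonymous.
Position 3: CAG → 1 synonymous.
Total: 0 + 0 + 1 = 1.

1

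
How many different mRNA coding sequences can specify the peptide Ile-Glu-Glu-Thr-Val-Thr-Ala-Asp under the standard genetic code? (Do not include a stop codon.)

6144

Ile: 3 codons.
Glu: 2 codons.
Glu: 2 codons.
Thr: 4 codons.
Val: 4 codons.
Thr: 4 codons.
Ala: 4 codons.
Asp: 2 codons.
3 × 2 × 2 × 4 × 4 × 4 × 4 × 2 = 6144.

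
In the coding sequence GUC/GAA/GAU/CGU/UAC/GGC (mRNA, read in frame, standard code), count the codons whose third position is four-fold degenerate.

Codon 1 GUC (Val): third position 4-fold.
Codon 2 GAA (Glu): third position 2-fold.
Codon 3 GAU (Asp): third position 2-fold.
Codon 4 CGU (Arg): third position 4-fold.
Codon 5 UAC (Tyr): third position 2-fold.
Codon 6 GGC (Gly): third position 4-fold.
Four-fold degenerate third positions: 3.

3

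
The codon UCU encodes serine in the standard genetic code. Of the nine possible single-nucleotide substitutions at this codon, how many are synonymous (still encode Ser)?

3

Position 1: none → 0 synonymous.
Position 2: none → 0 synonymous.
Position 3: UCC, UCA, UCG → 3 synonymous.
Total: 0 + 0 + 3 = 3.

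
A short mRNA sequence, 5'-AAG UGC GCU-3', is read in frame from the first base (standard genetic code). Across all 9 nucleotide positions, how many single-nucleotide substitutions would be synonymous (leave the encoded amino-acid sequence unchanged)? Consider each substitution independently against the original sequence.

Codon 1 (AAG, Lys): 1 synonymous substitution.
Codon 2 (UGC, Cys): 1 synonymous substitution.
Codon 3 (GCU, Ala): 3 synonymous substitutions.
Total: 1 + 1 + 3 = 5.

5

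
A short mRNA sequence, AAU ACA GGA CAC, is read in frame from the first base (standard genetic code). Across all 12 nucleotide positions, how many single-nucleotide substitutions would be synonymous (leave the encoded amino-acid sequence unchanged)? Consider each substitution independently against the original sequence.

8

Codon 1 (AAU, Asn): 1 synonymous substitution.
Codon 2 (ACA, Thr): 3 synonymous substitutions.
Codon 3 (GGA, Gly): 3 synonymous substitutions.
Codon 4 (CAC, His): 1 synonymous substitution.
Total: 1 + 3 + 3 + 1 = 8.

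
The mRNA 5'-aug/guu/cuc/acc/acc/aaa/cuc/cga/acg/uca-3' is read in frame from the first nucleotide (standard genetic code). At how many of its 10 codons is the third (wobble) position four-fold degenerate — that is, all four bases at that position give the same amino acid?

8

Codon 1 AUG (Met): third position 1-fold.
Codon 2 GUU (Val): third position 4-fold.
Codon 3 CUC (Leu): third position 4-fold.
Codon 4 ACC (Thr): third position 4-fold.
Codon 5 ACC (Thr): third position 4-fold.
Codon 6 AAA (Lys): third position 2-fold.
Codon 7 CUC (Leu): third position 4-fold.
Codon 8 CGA (Arg): third position 4-fold.
Codon 9 ACG (Thr): third position 4-fold.
Codon 10 UCA (Ser): third position 4-fold.
Four-fold degenerate third positions: 8.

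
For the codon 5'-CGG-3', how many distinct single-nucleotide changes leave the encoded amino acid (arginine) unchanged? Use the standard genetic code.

Position 1: AGG → 1 synonymous.
Position 2: none → 0 synonymous.
Position 3: CGU, CGC, CGA → 3 synonymous.
Total: 1 + 0 + 3 = 4.

4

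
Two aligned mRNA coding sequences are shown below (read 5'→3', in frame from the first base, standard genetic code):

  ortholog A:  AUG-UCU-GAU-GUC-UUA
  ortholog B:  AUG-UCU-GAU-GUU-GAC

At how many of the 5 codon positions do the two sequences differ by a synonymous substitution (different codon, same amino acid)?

1

Codon 1: AUG Met / AUG Met — identical.
Codon 2: UCU Ser / UCU Ser — identical.
Codon 3: GAU Asp / GAU Asp — identical.
Codon 4: GUC Val / GUU Val — synonymous.
Codon 5: UUA Leu / GAC Asp — nonsynonymous.
Synonymous differences: 1.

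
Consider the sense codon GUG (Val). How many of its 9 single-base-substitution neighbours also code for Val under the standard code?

Position 1: none → 0 synonymous.
Position 2: none → 0 synonymous.
Position 3: GUU, GUC, GUA → 3 synonymous.
Total: 0 + 0 + 3 = 3.

3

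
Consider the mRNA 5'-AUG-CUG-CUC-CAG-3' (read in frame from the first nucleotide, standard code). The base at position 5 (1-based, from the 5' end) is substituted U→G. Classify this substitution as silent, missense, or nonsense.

Position 5 falls in codon 2: CUG → Leu.
After the substitution the codon is CGG → Arg.
Leu ≠ Arg, so this is a missense mutation.

missense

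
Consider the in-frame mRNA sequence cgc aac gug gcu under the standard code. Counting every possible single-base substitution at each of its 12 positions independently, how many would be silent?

Codon 1 (CGC, Arg): 3 synonymous substitutions.
Codon 2 (AAC, Asn): 1 synonymous substitution.
Codon 3 (GUG, Val): 3 synonymous substitutions.
Codon 4 (GCU, Ala): 3 synonymous substitutions.
Total: 3 + 1 + 3 + 3 = 10.

10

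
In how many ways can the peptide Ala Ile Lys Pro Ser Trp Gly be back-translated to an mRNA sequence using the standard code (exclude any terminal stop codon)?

Ala: 4 codons.
Ile: 3 codons.
Lys: 2 codons.
Pro: 4 codons.
Ser: 6 codons.
Trp: 1 codon.
Gly: 4 codons.
4 × 3 × 2 × 4 × 6 × 1 × 4 = 2304.

2304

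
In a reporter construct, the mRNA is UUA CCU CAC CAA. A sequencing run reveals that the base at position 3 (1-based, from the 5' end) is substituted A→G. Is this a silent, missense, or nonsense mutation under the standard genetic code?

Position 3 falls in codon 1: UUA → Leu.
After the substitution the codon is UUG → Leu.
Both encode Leu, so the change is synonymous.

silent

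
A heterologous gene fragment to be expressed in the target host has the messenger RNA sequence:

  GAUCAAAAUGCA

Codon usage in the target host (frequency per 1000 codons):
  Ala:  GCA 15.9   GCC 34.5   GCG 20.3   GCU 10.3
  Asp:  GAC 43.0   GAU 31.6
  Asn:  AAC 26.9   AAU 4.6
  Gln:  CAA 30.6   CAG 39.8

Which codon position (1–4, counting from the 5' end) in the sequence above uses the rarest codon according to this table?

3

Codon 1 GAU (Asp): 31.6 per 1000.
Codon 2 CAA (Gln): 30.6 per 1000.
Codon 3 AAU (Asn): 4.6 per 1000.
Codon 4 GCA (Ala): 15.9 per 1000.
Lowest frequency is 4.6 at codon 3.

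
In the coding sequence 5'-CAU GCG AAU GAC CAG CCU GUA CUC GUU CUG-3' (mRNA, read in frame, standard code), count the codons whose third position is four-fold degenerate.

6

Codon 1 CAU (His): third position 2-fold.
Codon 2 GCG (Ala): third position 4-fold.
Codon 3 AAU (Asn): third position 2-fold.
Codon 4 GAC (Asp): third position 2-fold.
Codon 5 CAG (Gln): third position 2-fold.
Codon 6 CCU (Pro): third position 4-fold.
Codon 7 GUA (Val): third position 4-fold.
Codon 8 CUC (Leu): third position 4-fold.
Codon 9 GUU (Val): third position 4-fold.
Codon 10 CUG (Leu): third position 4-fold.
Four-fold degenerate third positions: 6.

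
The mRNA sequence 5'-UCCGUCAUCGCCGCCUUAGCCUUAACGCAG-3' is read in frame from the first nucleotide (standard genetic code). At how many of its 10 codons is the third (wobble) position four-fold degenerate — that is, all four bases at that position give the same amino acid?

Codon 1 UCC (Ser): third position 4-fold.
Codon 2 GUC (Val): third position 4-fold.
Codon 3 AUC (Ile): third position 3-fold.
Codon 4 GCC (Ala): third position 4-fold.
Codon 5 GCC (Ala): third position 4-fold.
Codon 6 UUA (Leu): third position 2-fold.
Codon 7 GCC (Ala): third position 4-fold.
Codon 8 UUA (Leu): third position 2-fold.
Codon 9 ACG (Thr): third position 4-fold.
Codon 10 CAG (Gln): third position 2-fold.
Four-fold degenerate third positions: 6.

6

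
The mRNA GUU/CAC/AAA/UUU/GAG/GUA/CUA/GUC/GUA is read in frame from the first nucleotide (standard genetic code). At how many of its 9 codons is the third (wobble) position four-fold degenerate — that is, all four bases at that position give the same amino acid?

Codon 1 GUU (Val): third position 4-fold.
Codon 2 CAC (His): third position 2-fold.
Codon 3 AAA (Lys): third position 2-fold.
Codon 4 UUU (Phe): third position 2-fold.
Codon 5 GAG (Glu): third position 2-fold.
Codon 6 GUA (Val): third position 4-fold.
Codon 7 CUA (Leu): third position 4-fold.
Codon 8 GUC (Val): third position 4-fold.
Codon 9 GUA (Val): third position 4-fold.
Four-fold degenerate third positions: 5.

5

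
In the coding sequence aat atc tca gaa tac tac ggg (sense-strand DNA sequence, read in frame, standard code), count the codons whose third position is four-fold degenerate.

2

Codon 1 AAT (Asn): third position 2-fold.
Codon 2 ATC (Ile): third position 3-fold.
Codon 3 TCA (Ser): third position 4-fold.
Codon 4 GAA (Glu): third position 2-fold.
Codon 5 TAC (Tyr): third position 2-fold.
Codon 6 TAC (Tyr): third position 2-fold.
Codon 7 GGG (Gly): third position 4-fold.
Four-fold degenerate third positions: 2.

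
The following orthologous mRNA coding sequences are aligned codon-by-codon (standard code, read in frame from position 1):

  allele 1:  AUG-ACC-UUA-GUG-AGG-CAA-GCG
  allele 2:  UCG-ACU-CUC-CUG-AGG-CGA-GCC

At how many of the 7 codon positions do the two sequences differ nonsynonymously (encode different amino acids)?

3

Codon 1: AUG Met / UCG Ser — nonsynonymous.
Codon 2: ACC Thr / ACU Thr — synonymous.
Codon 3: UUA Leu / CUC Leu — synonymous.
Codon 4: GUG Val / CUG Leu — nonsynonymous.
Codon 5: AGG Arg / AGG Arg — identical.
Codon 6: CAA Gln / CGA Arg — nonsynonymous.
Codon 7: GCG Ala / GCC Ala — synonymous.
Nonsynonymous differences: 3.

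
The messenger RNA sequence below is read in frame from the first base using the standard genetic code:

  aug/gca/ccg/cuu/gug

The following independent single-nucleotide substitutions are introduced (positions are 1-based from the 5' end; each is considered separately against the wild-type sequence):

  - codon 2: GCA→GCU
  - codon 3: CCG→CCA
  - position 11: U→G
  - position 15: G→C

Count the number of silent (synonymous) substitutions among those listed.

3

Codon 2: GCA (Ala) → GCU (Ala) — synonymous.
Codon 3: CCG (Pro) → CCA (Pro) — synonymous.
Codon 4: CUU (Leu) → CGU (Arg) — missense.
Codon 5: GUG (Val) → GUC (Val) — synonymous.
Synonymous: 3 of 4.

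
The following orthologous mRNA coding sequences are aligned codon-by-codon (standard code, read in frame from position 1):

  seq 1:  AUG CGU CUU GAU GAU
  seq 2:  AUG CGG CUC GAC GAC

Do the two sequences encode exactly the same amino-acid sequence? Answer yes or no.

Codon 1: AUG Met / AUG Met — identical.
Codon 2: CGU Arg / CGG Arg — synonymous.
Codon 3: CUU Leu / CUC Leu — synonymous.
Codon 4: GAU Asp / GAC Asp — synonymous.
Codon 5: GAU Asp / GAC Asp — synonymous.
Nonsynonymous differences: 0 → same protein.

yes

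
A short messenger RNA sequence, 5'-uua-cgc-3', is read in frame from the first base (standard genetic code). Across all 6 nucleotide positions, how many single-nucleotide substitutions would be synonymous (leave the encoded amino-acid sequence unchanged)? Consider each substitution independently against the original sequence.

5

Codon 1 (UUA, Leu): 2 synonymous substitutions.
Codon 2 (CGC, Arg): 3 synonymous substitutions.
Total: 2 + 3 = 5.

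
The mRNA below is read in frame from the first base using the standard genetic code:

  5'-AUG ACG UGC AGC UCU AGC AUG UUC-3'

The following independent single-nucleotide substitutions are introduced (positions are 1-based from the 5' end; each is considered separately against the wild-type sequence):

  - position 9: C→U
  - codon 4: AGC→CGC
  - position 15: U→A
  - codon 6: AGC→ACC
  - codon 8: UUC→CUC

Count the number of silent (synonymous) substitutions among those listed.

Codon 3: UGC (Cys) → UGU (Cys) — synonymous.
Codon 4: AGC (Ser) → CGC (Arg) — missense.
Codon 5: UCU (Ser) → UCA (Ser) — synonymous.
Codon 6: AGC (Ser) → ACC (Thr) — missense.
Codon 8: UUC (Phe) → CUC (Leu) — missense.
Synonymous: 2 of 5.

2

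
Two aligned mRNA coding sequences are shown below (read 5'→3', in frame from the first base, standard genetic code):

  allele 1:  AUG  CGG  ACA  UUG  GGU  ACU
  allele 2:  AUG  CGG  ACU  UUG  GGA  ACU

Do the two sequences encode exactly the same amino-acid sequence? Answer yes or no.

yes

Codon 1: AUG Met / AUG Met — identical.
Codon 2: CGG Arg / CGG Arg — identical.
Codon 3: ACA Thr / ACU Thr — synonymous.
Codon 4: UUG Leu / UUG Leu — identical.
Codon 5: GGU Gly / GGA Gly — synonymous.
Codon 6: ACU Thr / ACU Thr — identical.
Nonsynonymous differences: 0 → same protein.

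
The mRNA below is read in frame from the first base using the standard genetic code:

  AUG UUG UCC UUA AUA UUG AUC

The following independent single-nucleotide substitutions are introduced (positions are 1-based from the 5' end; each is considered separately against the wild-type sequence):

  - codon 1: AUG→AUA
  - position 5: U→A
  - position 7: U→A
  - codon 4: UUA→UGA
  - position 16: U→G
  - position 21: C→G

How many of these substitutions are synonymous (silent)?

Codon 1: AUG (Met) → AUA (Ile) — missense.
Codon 2: UUG (Leu) → UAG (Stop) — nonsense.
Codon 3: UCC (Ser) → ACC (Thr) — missense.
Codon 4: UUA (Leu) → UGA (Stop) — nonsense.
Codon 6: UUG (Leu) → GUG (Val) — missense.
Codon 7: AUC (Ile) → AUG (Met) — missense.
Synonymous: 0 of 6.

0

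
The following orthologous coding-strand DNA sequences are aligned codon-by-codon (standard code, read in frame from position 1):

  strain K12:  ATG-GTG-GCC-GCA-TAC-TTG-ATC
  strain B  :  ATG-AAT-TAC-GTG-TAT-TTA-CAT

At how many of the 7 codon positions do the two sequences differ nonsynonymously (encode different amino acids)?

4

Codon 1: ATG Met / ATG Met — identical.
Codon 2: GTG Val / AAT Asn — nonsynonymous.
Codon 3: GCC Ala / TAC Tyr — nonsynonymous.
Codon 4: GCA Ala / GTG Val — nonsynonymous.
Codon 5: TAC Tyr / TAT Tyr — synonymous.
Codon 6: TTG Leu / TTA Leu — synonymous.
Codon 7: ATC Ile / CAT His — nonsynonymous.
Nonsynonymous differences: 4.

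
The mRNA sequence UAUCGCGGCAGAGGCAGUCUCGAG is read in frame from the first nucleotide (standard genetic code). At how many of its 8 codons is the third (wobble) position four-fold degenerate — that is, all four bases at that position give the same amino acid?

Codon 1 UAU (Tyr): third position 2-fold.
Codon 2 CGC (Arg): third position 4-fold.
Codon 3 GGC (Gly): third position 4-fold.
Codon 4 AGA (Arg): third position 2-fold.
Codon 5 GGC (Gly): third position 4-fold.
Codon 6 AGU (Ser): third position 2-fold.
Codon 7 CUC (Leu): third position 4-fold.
Codon 8 GAG (Glu): third position 2-fold.
Four-fold degenerate third positions: 4.

4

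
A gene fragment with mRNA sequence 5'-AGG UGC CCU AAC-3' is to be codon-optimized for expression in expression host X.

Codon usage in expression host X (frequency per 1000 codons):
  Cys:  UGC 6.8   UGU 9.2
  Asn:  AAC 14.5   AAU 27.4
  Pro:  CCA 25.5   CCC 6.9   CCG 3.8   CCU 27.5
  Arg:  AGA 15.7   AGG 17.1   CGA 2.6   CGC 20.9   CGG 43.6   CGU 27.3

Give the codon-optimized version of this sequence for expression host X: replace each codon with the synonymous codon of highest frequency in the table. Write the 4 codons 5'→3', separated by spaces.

Codon 1 (Arg): best is CGG at 43.6.
Codon 2 (Cys): best is UGU at 9.2.
Codon 3 (Pro): best is CCU at 27.5.
Codon 4 (Asn): best is AAU at 27.4.

CGG UGU CCU AAU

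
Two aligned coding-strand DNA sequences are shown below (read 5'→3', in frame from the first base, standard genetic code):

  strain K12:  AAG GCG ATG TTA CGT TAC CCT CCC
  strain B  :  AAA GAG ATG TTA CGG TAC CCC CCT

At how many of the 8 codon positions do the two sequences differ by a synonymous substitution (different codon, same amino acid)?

Codon 1: AAG Lys / AAA Lys — synonymous.
Codon 2: GCG Ala / GAG Glu — nonsynonymous.
Codon 3: ATG Met / ATG Met — identical.
Codon 4: TTA Leu / TTA Leu — identical.
Codon 5: CGT Arg / CGG Arg — synonymous.
Codon 6: TAC Tyr / TAC Tyr — identical.
Codon 7: CCT Pro / CCC Pro — synonymous.
Codon 8: CCC Pro / CCT Pro — synonymous.
Synonymous differences: 4.

4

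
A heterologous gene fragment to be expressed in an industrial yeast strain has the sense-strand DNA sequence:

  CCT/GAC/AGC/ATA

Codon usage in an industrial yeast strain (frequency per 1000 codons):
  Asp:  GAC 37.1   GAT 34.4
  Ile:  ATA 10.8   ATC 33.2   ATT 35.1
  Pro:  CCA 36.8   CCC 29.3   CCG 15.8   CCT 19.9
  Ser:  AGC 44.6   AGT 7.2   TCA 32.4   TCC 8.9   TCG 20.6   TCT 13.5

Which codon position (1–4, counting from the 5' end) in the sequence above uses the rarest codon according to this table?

Codon 1 CCT (Pro): 19.9 per 1000.
Codon 2 GAC (Asp): 37.1 per 1000.
Codon 3 AGC (Ser): 44.6 per 1000.
Codon 4 ATA (Ile): 10.8 per 1000.
Lowest frequency is 10.8 at codon 4.

4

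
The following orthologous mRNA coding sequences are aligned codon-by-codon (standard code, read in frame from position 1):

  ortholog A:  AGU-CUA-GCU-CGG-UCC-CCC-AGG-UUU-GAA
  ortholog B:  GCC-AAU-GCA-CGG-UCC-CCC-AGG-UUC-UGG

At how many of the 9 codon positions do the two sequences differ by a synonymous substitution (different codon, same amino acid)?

Codon 1: AGU Ser / GCC Ala — nonsynonymous.
Codon 2: CUA Leu / AAU Asn — nonsynonymous.
Codon 3: GCU Ala / GCA Ala — synonymous.
Codon 4: CGG Arg / CGG Arg — identical.
Codon 5: UCC Ser / UCC Ser — identical.
Codon 6: CCC Pro / CCC Pro — identical.
Codon 7: AGG Arg / AGG Arg — identical.
Codon 8: UUU Phe / UUC Phe — synonymous.
Codon 9: GAA Glu / UGG Trp — nonsynonymous.
Synonymous differences: 2.

2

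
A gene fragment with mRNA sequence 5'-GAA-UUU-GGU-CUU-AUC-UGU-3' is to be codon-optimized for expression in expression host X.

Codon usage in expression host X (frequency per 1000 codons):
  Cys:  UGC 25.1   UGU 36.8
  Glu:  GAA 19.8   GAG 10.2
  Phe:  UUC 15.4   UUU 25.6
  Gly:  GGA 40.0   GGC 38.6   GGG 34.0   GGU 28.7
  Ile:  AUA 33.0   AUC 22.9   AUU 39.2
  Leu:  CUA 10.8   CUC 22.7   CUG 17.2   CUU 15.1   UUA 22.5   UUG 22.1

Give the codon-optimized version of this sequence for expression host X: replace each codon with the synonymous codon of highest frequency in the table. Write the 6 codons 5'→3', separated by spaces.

Codon 1 (Glu): best is GAA at 19.8.
Codon 2 (Phe): best is UUU at 25.6.
Codon 3 (Gly): best is GGA at 40.0.
Codon 4 (Leu): best is CUC at 22.7.
Codon 5 (Ile): best is AUU at 39.2.
Codon 6 (Cys): best is UGU at 36.8.

GAA UUU GGA CUC AUU UGU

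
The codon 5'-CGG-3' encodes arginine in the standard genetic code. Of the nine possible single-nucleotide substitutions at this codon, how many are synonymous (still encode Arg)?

4

Position 1: AGG → 1 synonymous.
Position 2: none → 0 synonymous.
Position 3: CGT, CGC, CGA → 3 synonymous.
Total: 1 + 0 + 3 = 4.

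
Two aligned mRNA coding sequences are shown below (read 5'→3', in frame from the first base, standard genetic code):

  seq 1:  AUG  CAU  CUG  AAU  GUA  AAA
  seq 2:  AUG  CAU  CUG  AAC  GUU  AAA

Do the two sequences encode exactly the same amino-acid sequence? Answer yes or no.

yes

Codon 1: AUG Met / AUG Met — identical.
Codon 2: CAU His / CAU His — identical.
Codon 3: CUG Leu / CUG Leu — identical.
Codon 4: AAU Asn / AAC Asn — synonymous.
Codon 5: GUA Val / GUU Val — synonymous.
Codon 6: AAA Lys / AAA Lys — identical.
Nonsynonymous differences: 0 → same protein.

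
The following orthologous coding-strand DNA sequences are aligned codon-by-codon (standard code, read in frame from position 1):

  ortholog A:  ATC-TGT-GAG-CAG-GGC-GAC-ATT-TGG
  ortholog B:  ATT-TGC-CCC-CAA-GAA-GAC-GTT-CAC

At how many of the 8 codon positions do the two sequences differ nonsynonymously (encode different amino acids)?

4

Codon 1: ATC Ile / ATT Ile — synonymous.
Codon 2: TGT Cys / TGC Cys — synonymous.
Codon 3: GAG Glu / CCC Pro — nonsynonymous.
Codon 4: CAG Gln / CAA Gln — synonymous.
Codon 5: GGC Gly / GAA Glu — nonsynonymous.
Codon 6: GAC Asp / GAC Asp — identical.
Codon 7: ATT Ile / GTT Val — nonsynonymous.
Codon 8: TGG Trp / CAC His — nonsynonymous.
Nonsynonymous differences: 4.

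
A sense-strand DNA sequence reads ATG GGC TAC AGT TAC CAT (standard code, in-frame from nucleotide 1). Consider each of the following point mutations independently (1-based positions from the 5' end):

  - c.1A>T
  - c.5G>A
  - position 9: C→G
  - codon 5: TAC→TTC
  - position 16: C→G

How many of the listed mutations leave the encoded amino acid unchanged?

0

Codon 1: ATG (Met) → TTG (Leu) — missense.
Codon 2: GGC (Gly) → GAC (Asp) — missense.
Codon 3: TAC (Tyr) → TAG (Stop) — nonsense.
Codon 5: TAC (Tyr) → TTC (Phe) — missense.
Codon 6: CAT (His) → GAT (Asp) — missense.
Synonymous: 0 of 5.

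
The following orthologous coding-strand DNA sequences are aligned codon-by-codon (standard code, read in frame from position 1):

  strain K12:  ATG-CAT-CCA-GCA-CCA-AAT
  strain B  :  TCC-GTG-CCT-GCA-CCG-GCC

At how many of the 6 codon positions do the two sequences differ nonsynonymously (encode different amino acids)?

Codon 1: ATG Met / TCC Ser — nonsynonymous.
Codon 2: CAT His / GTG Val — nonsynonymous.
Codon 3: CCA Pro / CCT Pro — synonymous.
Codon 4: GCA Ala / GCA Ala — identical.
Codon 5: CCA Pro / CCG Pro — synonymous.
Codon 6: AAT Asn / GCC Ala — nonsynonymous.
Nonsynonymous differences: 3.

3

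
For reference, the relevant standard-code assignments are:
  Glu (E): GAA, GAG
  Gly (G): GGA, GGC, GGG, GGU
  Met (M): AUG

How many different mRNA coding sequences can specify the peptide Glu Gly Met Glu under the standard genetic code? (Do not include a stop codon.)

16

Glu: 2 codons.
Gly: 4 codons.
Met: 1 codon.
Glu: 2 codons.
2 × 4 × 1 × 2 = 16.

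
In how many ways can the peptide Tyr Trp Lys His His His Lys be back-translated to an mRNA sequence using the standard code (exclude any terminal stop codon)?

64

Tyr: 2 codons.
Trp: 1 codon.
Lys: 2 codons.
His: 2 codons.
His: 2 codons.
His: 2 codons.
Lys: 2 codons.
2 × 1 × 2 × 2 × 2 × 2 × 2 = 64.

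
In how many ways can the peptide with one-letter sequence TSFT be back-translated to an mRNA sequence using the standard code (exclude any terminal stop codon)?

Thr: 4 codons.
Ser: 6 codons.
Phe: 2 codons.
Thr: 4 codons.
4 × 6 × 2 × 4 = 192.

192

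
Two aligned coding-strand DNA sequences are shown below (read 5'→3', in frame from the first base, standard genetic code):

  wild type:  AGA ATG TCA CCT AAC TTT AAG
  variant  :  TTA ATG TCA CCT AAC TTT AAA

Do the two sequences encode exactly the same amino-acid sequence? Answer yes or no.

no

Codon 1: AGA Arg / TTA Leu — nonsynonymous.
Codon 2: ATG Met / ATG Met — identical.
Codon 3: TCA Ser / TCA Ser — identical.
Codon 4: CCT Pro / CCT Pro — identical.
Codon 5: AAC Asn / AAC Asn — identical.
Codon 6: TTT Phe / TTT Phe — identical.
Codon 7: AAG Lys / AAA Lys — synonymous.
Nonsynonymous differences: 1 → different protein.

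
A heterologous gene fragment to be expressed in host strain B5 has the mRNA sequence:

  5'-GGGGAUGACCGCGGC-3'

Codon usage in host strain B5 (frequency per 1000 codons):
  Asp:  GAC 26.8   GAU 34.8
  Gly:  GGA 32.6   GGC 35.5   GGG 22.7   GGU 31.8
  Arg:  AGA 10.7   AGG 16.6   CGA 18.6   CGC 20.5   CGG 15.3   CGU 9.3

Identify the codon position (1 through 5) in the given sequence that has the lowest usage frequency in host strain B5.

4

Codon 1 GGG (Gly): 22.7 per 1000.
Codon 2 GAU (Asp): 34.8 per 1000.
Codon 3 GAC (Asp): 26.8 per 1000.
Codon 4 CGC (Arg): 20.5 per 1000.
Codon 5 GGC (Gly): 35.5 per 1000.
Lowest frequency is 20.5 at codon 4.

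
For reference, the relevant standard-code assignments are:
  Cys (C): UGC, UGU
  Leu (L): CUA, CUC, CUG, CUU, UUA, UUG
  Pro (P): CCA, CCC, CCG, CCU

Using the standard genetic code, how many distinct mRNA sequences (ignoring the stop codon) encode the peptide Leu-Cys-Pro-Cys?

96

Leu: 6 codons.
Cys: 2 codons.
Pro: 4 codons.
Cys: 2 codons.
6 × 2 × 4 × 2 = 96.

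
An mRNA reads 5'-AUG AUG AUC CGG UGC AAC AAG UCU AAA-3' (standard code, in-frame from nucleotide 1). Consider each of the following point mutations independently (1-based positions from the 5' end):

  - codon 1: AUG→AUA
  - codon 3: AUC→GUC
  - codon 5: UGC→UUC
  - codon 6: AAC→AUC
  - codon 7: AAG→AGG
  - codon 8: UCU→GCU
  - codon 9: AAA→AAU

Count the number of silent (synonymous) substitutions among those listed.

Codon 1: AUG (Met) → AUA (Ile) — missense.
Codon 3: AUC (Ile) → GUC (Val) — missense.
Codon 5: UGC (Cys) → UUC (Phe) — missense.
Codon 6: AAC (Asn) → AUC (Ile) — missense.
Codon 7: AAG (Lys) → AGG (Arg) — missense.
Codon 8: UCU (Ser) → GCU (Ala) — missense.
Codon 9: AAA (Lys) → AAU (Asn) — missense.
Synonymous: 0 of 7.

0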